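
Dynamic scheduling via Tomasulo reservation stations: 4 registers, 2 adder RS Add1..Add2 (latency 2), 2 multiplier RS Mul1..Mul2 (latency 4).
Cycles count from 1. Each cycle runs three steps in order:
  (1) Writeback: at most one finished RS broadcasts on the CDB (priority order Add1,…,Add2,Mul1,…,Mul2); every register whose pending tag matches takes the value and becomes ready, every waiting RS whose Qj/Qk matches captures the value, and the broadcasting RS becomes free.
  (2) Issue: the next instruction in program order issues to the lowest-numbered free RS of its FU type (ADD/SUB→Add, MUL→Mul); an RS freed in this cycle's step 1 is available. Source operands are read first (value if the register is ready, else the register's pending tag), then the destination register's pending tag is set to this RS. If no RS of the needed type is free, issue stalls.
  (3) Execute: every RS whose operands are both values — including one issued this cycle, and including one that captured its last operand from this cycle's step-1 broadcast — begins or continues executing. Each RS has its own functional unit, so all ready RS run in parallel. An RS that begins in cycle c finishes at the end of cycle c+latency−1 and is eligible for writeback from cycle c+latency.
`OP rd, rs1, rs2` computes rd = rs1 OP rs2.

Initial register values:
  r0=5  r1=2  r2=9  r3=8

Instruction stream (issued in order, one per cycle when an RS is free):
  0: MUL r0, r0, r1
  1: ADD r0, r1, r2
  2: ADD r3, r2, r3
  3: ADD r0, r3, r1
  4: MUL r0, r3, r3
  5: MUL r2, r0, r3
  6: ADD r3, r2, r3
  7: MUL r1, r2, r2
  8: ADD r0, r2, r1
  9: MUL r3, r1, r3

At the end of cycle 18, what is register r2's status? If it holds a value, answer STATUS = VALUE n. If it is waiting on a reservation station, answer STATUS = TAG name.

STATUS = VALUE 4913

cycle 1: issue MUL r0<-Mul1 // r0:Mul1,r1:2,r2:9,r3:8
cycle 2: issue ADD r0<-Add1 // r0:Add1,r1:2,r2:9,r3:8
cycle 3: issue ADD r3<-Add2 // r0:Add1,r1:2,r2:9,r3:Add2
cycle 4: CDB Add1=11; issue ADD r0<-Add1 // r0:Add1,r1:2,r2:9,r3:Add2
cycle 5: CDB Add2=17; issue MUL r0<-Mul2 // r0:Mul2,r1:2,r2:9,r3:17
cycle 6: CDB Mul1=10; issue MUL r2<-Mul1 // r0:Mul2,r1:2,r2:Mul1,r3:17
cycle 7: CDB Add1=19; issue ADD r3<-Add1 // r0:Mul2,r1:2,r2:Mul1,r3:Add1
cycle 8: stall // r0:Mul2,r1:2,r2:Mul1,r3:Add1
cycle 9: CDB Mul2=289; issue MUL r1<-Mul2 // r0:289,r1:Mul2,r2:Mul1,r3:Add1
cycle 10: issue ADD r0<-Add2 // r0:Add2,r1:Mul2,r2:Mul1,r3:Add1
cycle 11: stall // r0:Add2,r1:Mul2,r2:Mul1,r3:Add1
cycle 12: stall // r0:Add2,r1:Mul2,r2:Mul1,r3:Add1
cycle 13: CDB Mul1=4913; issue MUL r3<-Mul1 // r0:Add2,r1:Mul2,r2:4913,r3:Mul1
cycle 14: - // r0:Add2,r1:Mul2,r2:4913,r3:Mul1
cycle 15: CDB Add1=4930 // r0:Add2,r1:Mul2,r2:4913,r3:Mul1
cycle 16: - // r0:Add2,r1:Mul2,r2:4913,r3:Mul1
cycle 17: CDB Mul2=24137569 // r0:Add2,r1:24137569,r2:4913,r3:Mul1
cycle 18: - // r0:Add2,r1:24137569,r2:4913,r3:Mul1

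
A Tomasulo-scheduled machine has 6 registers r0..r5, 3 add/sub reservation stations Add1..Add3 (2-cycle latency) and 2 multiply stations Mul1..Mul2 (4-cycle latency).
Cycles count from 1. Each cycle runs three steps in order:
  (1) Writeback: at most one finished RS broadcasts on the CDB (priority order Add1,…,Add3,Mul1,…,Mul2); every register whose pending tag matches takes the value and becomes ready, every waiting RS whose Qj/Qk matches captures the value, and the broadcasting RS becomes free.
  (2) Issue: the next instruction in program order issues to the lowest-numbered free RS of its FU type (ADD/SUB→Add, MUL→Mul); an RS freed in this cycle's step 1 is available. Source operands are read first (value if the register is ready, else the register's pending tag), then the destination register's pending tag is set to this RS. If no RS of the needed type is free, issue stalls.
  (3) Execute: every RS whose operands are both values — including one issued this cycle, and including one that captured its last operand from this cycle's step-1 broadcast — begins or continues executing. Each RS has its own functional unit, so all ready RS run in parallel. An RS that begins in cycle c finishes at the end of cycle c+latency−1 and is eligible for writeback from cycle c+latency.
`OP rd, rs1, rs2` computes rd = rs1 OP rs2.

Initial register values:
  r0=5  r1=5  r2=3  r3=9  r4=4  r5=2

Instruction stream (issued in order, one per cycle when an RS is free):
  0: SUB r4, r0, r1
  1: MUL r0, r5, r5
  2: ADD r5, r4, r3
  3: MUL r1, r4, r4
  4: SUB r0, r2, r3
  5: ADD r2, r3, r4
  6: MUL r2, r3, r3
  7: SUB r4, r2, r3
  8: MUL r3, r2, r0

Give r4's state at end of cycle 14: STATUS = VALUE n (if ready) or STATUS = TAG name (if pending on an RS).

STATUS = VALUE 72

c1: issue SUB r4<-Add1 | r0:5,r1:5,r2:3,r3:9,r4:Add1,r5:2
c2: issue MUL r0<-Mul1 | r0:Mul1,r1:5,r2:3,r3:9,r4:Add1,r5:2
c3: CDB Add1=0; issue ADD r5<-Add1 | r0:Mul1,r1:5,r2:3,r3:9,r4:0,r5:Add1
c4: issue MUL r1<-Mul2 | r0:Mul1,r1:Mul2,r2:3,r3:9,r4:0,r5:Add1
c5: CDB Add1=9; issue SUB r0<-Add1 | r0:Add1,r1:Mul2,r2:3,r3:9,r4:0,r5:9
c6: CDB Mul1=4; issue ADD r2<-Add2 | r0:Add1,r1:Mul2,r2:Add2,r3:9,r4:0,r5:9
c7: CDB Add1=-6; issue MUL r2<-Mul1 | r0:-6,r1:Mul2,r2:Mul1,r3:9,r4:0,r5:9
c8: CDB Add2=9; issue SUB r4<-Add1 | r0:-6,r1:Mul2,r2:Mul1,r3:9,r4:Add1,r5:9
c9: CDB Mul2=0; issue MUL r3<-Mul2 | r0:-6,r1:0,r2:Mul1,r3:Mul2,r4:Add1,r5:9
c10: - | r0:-6,r1:0,r2:Mul1,r3:Mul2,r4:Add1,r5:9
c11: CDB Mul1=81 | r0:-6,r1:0,r2:81,r3:Mul2,r4:Add1,r5:9
c12: - | r0:-6,r1:0,r2:81,r3:Mul2,r4:Add1,r5:9
c13: CDB Add1=72 | r0:-6,r1:0,r2:81,r3:Mul2,r4:72,r5:9
c14: - | r0:-6,r1:0,r2:81,r3:Mul2,r4:72,r5:9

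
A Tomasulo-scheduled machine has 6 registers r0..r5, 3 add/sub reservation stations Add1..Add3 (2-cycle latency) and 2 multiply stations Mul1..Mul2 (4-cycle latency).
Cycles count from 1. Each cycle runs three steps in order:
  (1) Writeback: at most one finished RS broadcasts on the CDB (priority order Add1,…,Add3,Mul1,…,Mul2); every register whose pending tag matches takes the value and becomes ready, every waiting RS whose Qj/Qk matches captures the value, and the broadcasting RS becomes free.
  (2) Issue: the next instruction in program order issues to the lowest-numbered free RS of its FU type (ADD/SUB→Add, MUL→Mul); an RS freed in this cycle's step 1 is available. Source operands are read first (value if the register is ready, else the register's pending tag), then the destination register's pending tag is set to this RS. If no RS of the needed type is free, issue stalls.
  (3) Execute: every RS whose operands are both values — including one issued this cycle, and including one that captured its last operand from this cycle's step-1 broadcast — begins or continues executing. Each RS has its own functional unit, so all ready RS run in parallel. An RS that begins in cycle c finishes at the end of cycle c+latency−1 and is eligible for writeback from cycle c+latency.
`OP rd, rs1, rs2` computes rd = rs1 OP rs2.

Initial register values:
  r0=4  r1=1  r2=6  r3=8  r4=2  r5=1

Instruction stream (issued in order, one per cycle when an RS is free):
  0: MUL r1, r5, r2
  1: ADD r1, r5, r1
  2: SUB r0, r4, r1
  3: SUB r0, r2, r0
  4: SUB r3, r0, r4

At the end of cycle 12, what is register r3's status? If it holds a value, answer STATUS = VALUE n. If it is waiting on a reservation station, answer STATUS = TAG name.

  c1: issue MUL r1<-Mul1  regs: r0:4,r1:Mul1,r2:6,r3:8,r4:2,r5:1
  c2: issue ADD r1<-Add1  regs: r0:4,r1:Add1,r2:6,r3:8,r4:2,r5:1
  c3: issue SUB r0<-Add2  regs: r0:Add2,r1:Add1,r2:6,r3:8,r4:2,r5:1
  c4: issue SUB r0<-Add3  regs: r0:Add3,r1:Add1,r2:6,r3:8,r4:2,r5:1
  c5: CDB Mul1=6; stall  regs: r0:Add3,r1:Add1,r2:6,r3:8,r4:2,r5:1
  c6: stall  regs: r0:Add3,r1:Add1,r2:6,r3:8,r4:2,r5:1
  c7: CDB Add1=7; issue SUB r3<-Add1  regs: r0:Add3,r1:7,r2:6,r3:Add1,r4:2,r5:1
  c8: -  regs: r0:Add3,r1:7,r2:6,r3:Add1,r4:2,r5:1
  c9: CDB Add2=-5  regs: r0:Add3,r1:7,r2:6,r3:Add1,r4:2,r5:1
  c10: -  regs: r0:Add3,r1:7,r2:6,r3:Add1,r4:2,r5:1
  c11: CDB Add3=11  regs: r0:11,r1:7,r2:6,r3:Add1,r4:2,r5:1
  c12: -  regs: r0:11,r1:7,r2:6,r3:Add1,r4:2,r5:1

STATUS = TAG Add1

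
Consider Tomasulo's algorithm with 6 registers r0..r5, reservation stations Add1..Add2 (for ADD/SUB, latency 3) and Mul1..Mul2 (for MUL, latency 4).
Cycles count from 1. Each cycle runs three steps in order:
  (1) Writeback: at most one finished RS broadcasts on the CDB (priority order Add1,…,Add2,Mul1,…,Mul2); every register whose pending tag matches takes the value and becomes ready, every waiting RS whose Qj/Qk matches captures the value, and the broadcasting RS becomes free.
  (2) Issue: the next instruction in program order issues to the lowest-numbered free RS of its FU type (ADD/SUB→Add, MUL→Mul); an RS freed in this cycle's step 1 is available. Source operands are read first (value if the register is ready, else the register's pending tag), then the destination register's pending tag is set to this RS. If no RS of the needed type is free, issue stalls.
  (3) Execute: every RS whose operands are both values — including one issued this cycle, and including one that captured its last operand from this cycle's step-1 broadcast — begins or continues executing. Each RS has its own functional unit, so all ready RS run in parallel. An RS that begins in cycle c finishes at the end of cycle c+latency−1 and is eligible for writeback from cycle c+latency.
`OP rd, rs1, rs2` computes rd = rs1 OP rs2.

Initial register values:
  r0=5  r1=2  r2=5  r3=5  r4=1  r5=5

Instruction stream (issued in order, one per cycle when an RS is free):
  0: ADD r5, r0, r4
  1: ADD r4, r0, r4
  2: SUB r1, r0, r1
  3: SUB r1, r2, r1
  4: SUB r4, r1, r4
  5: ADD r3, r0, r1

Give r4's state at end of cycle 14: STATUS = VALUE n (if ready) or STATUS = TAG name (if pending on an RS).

STATUS = VALUE -4

c1: issue ADD r5<-Add1 | r0:5,r1:2,r2:5,r3:5,r4:1,r5:Add1
c2: issue ADD r4<-Add2 | r0:5,r1:2,r2:5,r3:5,r4:Add2,r5:Add1
c3: stall | r0:5,r1:2,r2:5,r3:5,r4:Add2,r5:Add1
c4: CDB Add1=6; issue SUB r1<-Add1 | r0:5,r1:Add1,r2:5,r3:5,r4:Add2,r5:6
c5: CDB Add2=6; issue SUB r1<-Add2 | r0:5,r1:Add2,r2:5,r3:5,r4:6,r5:6
c6: stall | r0:5,r1:Add2,r2:5,r3:5,r4:6,r5:6
c7: CDB Add1=3; issue SUB r4<-Add1 | r0:5,r1:Add2,r2:5,r3:5,r4:Add1,r5:6
c8: stall | r0:5,r1:Add2,r2:5,r3:5,r4:Add1,r5:6
c9: stall | r0:5,r1:Add2,r2:5,r3:5,r4:Add1,r5:6
c10: CDB Add2=2; issue ADD r3<-Add2 | r0:5,r1:2,r2:5,r3:Add2,r4:Add1,r5:6
c11: - | r0:5,r1:2,r2:5,r3:Add2,r4:Add1,r5:6
c12: - | r0:5,r1:2,r2:5,r3:Add2,r4:Add1,r5:6
c13: CDB Add1=-4 | r0:5,r1:2,r2:5,r3:Add2,r4:-4,r5:6
c14: CDB Add2=7 | r0:5,r1:2,r2:5,r3:7,r4:-4,r5:6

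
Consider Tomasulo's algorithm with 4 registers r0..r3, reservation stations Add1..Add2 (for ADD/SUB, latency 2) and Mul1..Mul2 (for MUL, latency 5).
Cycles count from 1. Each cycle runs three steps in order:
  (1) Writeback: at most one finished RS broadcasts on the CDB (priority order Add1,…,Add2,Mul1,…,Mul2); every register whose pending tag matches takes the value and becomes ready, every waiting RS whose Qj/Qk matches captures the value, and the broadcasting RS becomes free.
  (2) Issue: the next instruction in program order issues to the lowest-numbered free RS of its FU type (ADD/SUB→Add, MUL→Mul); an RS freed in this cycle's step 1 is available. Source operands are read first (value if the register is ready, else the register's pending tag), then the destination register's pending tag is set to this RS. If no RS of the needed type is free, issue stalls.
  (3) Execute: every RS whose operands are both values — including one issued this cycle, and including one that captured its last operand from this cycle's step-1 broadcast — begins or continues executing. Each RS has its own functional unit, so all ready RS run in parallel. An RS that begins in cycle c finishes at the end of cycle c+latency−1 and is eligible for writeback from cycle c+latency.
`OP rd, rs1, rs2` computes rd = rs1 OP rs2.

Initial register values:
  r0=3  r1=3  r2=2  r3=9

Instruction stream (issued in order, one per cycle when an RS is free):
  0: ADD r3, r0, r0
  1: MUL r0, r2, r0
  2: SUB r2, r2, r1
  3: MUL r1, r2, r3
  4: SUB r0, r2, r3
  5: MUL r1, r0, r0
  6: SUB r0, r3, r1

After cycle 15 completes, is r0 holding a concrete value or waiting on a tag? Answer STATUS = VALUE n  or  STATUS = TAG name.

cycle 1: issue ADD r3<-Add1 // r0:3,r1:3,r2:2,r3:Add1
cycle 2: issue MUL r0<-Mul1 // r0:Mul1,r1:3,r2:2,r3:Add1
cycle 3: CDB Add1=6; issue SUB r2<-Add1 // r0:Mul1,r1:3,r2:Add1,r3:6
cycle 4: issue MUL r1<-Mul2 // r0:Mul1,r1:Mul2,r2:Add1,r3:6
cycle 5: CDB Add1=-1; issue SUB r0<-Add1 // r0:Add1,r1:Mul2,r2:-1,r3:6
cycle 6: stall // r0:Add1,r1:Mul2,r2:-1,r3:6
cycle 7: CDB Add1=-7; stall // r0:-7,r1:Mul2,r2:-1,r3:6
cycle 8: CDB Mul1=6; issue MUL r1<-Mul1 // r0:-7,r1:Mul1,r2:-1,r3:6
cycle 9: issue SUB r0<-Add1 // r0:Add1,r1:Mul1,r2:-1,r3:6
cycle 10: CDB Mul2=-6 // r0:Add1,r1:Mul1,r2:-1,r3:6
cycle 11: - // r0:Add1,r1:Mul1,r2:-1,r3:6
cycle 12: - // r0:Add1,r1:Mul1,r2:-1,r3:6
cycle 13: CDB Mul1=49 // r0:Add1,r1:49,r2:-1,r3:6
cycle 14: - // r0:Add1,r1:49,r2:-1,r3:6
cycle 15: CDB Add1=-43 // r0:-43,r1:49,r2:-1,r3:6

STATUS = VALUE -43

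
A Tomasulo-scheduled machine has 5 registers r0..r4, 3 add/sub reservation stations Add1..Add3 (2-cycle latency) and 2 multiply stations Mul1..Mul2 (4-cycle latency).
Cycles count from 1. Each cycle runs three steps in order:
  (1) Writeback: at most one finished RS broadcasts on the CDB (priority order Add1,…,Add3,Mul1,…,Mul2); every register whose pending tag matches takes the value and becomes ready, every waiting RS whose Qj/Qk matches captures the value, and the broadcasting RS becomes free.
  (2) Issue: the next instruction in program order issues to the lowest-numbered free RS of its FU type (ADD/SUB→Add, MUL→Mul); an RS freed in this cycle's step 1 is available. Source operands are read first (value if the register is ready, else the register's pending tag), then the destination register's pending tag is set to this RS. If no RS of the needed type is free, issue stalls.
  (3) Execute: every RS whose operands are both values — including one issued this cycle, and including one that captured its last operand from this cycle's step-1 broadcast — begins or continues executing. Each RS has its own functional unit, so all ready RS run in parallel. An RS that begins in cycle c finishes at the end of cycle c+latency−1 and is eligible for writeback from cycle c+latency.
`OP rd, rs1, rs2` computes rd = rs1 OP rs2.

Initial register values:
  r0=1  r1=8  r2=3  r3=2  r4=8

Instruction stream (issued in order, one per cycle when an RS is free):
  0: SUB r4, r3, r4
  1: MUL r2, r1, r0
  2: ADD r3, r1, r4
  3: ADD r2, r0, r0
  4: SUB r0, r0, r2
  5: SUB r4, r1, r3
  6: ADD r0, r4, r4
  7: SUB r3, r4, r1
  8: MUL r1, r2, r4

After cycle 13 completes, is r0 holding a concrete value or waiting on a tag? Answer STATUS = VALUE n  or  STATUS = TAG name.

  c1: issue SUB r4<-Add1  regs: r0:1,r1:8,r2:3,r3:2,r4:Add1
  c2: issue MUL r2<-Mul1  regs: r0:1,r1:8,r2:Mul1,r3:2,r4:Add1
  c3: CDB Add1=-6; issue ADD r3<-Add1  regs: r0:1,r1:8,r2:Mul1,r3:Add1,r4:-6
  c4: issue ADD r2<-Add2  regs: r0:1,r1:8,r2:Add2,r3:Add1,r4:-6
  c5: CDB Add1=2; issue SUB r0<-Add1  regs: r0:Add1,r1:8,r2:Add2,r3:2,r4:-6
  c6: CDB Add2=2; issue SUB r4<-Add2  regs: r0:Add1,r1:8,r2:2,r3:2,r4:Add2
  c7: CDB Mul1=8; issue ADD r0<-Add3  regs: r0:Add3,r1:8,r2:2,r3:2,r4:Add2
  c8: CDB Add1=-1; issue SUB r3<-Add1  regs: r0:Add3,r1:8,r2:2,r3:Add1,r4:Add2
  c9: CDB Add2=6; issue MUL r1<-Mul1  regs: r0:Add3,r1:Mul1,r2:2,r3:Add1,r4:6
  c10: -  regs: r0:Add3,r1:Mul1,r2:2,r3:Add1,r4:6
  c11: CDB Add1=-2  regs: r0:Add3,r1:Mul1,r2:2,r3:-2,r4:6
  c12: CDB Add3=12  regs: r0:12,r1:Mul1,r2:2,r3:-2,r4:6
  c13: CDB Mul1=12  regs: r0:12,r1:12,r2:2,r3:-2,r4:6

STATUS = VALUE 12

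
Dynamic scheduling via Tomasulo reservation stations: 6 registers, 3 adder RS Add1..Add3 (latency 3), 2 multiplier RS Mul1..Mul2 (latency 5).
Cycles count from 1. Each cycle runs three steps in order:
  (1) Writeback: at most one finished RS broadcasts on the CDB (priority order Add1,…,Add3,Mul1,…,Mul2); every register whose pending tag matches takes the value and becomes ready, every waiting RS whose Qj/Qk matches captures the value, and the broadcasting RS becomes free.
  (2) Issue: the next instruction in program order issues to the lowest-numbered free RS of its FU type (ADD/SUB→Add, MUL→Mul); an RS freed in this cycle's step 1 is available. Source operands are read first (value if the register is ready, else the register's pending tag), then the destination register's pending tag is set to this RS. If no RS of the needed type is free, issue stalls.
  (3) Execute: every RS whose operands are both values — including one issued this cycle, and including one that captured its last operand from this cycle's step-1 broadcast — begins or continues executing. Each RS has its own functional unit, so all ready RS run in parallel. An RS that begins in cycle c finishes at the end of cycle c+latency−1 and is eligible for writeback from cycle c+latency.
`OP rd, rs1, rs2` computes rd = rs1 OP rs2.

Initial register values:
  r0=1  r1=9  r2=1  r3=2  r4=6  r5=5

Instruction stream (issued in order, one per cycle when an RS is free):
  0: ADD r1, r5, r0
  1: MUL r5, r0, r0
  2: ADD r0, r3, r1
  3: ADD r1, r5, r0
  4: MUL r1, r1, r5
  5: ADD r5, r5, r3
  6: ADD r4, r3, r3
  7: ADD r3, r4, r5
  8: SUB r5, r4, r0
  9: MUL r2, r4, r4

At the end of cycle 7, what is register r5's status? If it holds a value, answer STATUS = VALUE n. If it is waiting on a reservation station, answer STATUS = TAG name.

STATUS = TAG Add3

cycle 1: issue ADD r1<-Add1 // r0:1,r1:Add1,r2:1,r3:2,r4:6,r5:5
cycle 2: issue MUL r5<-Mul1 // r0:1,r1:Add1,r2:1,r3:2,r4:6,r5:Mul1
cycle 3: issue ADD r0<-Add2 // r0:Add2,r1:Add1,r2:1,r3:2,r4:6,r5:Mul1
cycle 4: CDB Add1=6; issue ADD r1<-Add1 // r0:Add2,r1:Add1,r2:1,r3:2,r4:6,r5:Mul1
cycle 5: issue MUL r1<-Mul2 // r0:Add2,r1:Mul2,r2:1,r3:2,r4:6,r5:Mul1
cycle 6: issue ADD r5<-Add3 // r0:Add2,r1:Mul2,r2:1,r3:2,r4:6,r5:Add3
cycle 7: CDB Add2=8; issue ADD r4<-Add2 // r0:8,r1:Mul2,r2:1,r3:2,r4:Add2,r5:Add3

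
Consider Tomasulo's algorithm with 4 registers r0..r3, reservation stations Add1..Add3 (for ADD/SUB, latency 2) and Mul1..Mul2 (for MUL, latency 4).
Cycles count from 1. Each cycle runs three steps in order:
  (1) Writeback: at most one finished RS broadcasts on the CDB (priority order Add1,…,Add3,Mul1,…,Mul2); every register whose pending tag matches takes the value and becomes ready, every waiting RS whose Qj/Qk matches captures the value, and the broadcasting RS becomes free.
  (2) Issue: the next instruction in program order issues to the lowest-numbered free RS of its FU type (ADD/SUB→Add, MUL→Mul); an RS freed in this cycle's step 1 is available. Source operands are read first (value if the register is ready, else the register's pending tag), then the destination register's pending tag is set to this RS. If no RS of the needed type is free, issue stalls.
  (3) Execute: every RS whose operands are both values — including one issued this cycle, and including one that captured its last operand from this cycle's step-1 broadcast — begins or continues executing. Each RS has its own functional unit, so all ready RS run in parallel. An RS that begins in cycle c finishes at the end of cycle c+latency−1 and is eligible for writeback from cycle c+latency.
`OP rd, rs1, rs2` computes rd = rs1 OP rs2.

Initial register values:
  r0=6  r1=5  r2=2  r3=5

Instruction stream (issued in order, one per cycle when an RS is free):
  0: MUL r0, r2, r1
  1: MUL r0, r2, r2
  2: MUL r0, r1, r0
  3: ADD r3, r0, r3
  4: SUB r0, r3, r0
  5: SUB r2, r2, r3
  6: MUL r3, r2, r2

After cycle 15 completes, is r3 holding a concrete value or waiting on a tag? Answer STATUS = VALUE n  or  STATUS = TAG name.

c1: issue MUL r0<-Mul1 | r0:Mul1,r1:5,r2:2,r3:5
c2: issue MUL r0<-Mul2 | r0:Mul2,r1:5,r2:2,r3:5
c3: stall | r0:Mul2,r1:5,r2:2,r3:5
c4: stall | r0:Mul2,r1:5,r2:2,r3:5
c5: CDB Mul1=10; issue MUL r0<-Mul1 | r0:Mul1,r1:5,r2:2,r3:5
c6: CDB Mul2=4; issue ADD r3<-Add1 | r0:Mul1,r1:5,r2:2,r3:Add1
c7: issue SUB r0<-Add2 | r0:Add2,r1:5,r2:2,r3:Add1
c8: issue SUB r2<-Add3 | r0:Add2,r1:5,r2:Add3,r3:Add1
c9: issue MUL r3<-Mul2 | r0:Add2,r1:5,r2:Add3,r3:Mul2
c10: CDB Mul1=20 | r0:Add2,r1:5,r2:Add3,r3:Mul2
c11: - | r0:Add2,r1:5,r2:Add3,r3:Mul2
c12: CDB Add1=25 | r0:Add2,r1:5,r2:Add3,r3:Mul2
c13: - | r0:Add2,r1:5,r2:Add3,r3:Mul2
c14: CDB Add2=5 | r0:5,r1:5,r2:Add3,r3:Mul2
c15: CDB Add3=-23 | r0:5,r1:5,r2:-23,r3:Mul2

STATUS = TAG Mul2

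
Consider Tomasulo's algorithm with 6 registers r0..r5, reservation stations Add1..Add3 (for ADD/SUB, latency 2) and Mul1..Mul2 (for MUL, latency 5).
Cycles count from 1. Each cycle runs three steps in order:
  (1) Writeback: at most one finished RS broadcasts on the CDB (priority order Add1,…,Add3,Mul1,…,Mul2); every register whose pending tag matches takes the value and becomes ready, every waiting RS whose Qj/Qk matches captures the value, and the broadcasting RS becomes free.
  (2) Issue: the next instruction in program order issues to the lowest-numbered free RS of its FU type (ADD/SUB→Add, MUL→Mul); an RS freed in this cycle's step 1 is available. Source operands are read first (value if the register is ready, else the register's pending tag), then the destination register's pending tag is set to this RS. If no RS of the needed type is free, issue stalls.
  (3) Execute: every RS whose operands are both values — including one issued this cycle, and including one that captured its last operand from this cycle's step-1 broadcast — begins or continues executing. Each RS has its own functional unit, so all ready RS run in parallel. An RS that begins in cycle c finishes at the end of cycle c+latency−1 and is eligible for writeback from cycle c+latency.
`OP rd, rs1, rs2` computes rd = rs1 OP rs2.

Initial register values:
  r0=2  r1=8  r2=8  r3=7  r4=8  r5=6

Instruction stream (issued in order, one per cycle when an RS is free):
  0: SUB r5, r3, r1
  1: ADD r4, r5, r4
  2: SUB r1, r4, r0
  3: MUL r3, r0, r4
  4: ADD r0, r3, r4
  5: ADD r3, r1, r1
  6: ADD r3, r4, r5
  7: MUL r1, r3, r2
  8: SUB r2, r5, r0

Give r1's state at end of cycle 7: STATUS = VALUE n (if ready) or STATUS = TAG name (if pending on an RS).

cycle 1: issue SUB r5<-Add1 // r0:2,r1:8,r2:8,r3:7,r4:8,r5:Add1
cycle 2: issue ADD r4<-Add2 // r0:2,r1:8,r2:8,r3:7,r4:Add2,r5:Add1
cycle 3: CDB Add1=-1; issue SUB r1<-Add1 // r0:2,r1:Add1,r2:8,r3:7,r4:Add2,r5:-1
cycle 4: issue MUL r3<-Mul1 // r0:2,r1:Add1,r2:8,r3:Mul1,r4:Add2,r5:-1
cycle 5: CDB Add2=7; issue ADD r0<-Add2 // r0:Add2,r1:Add1,r2:8,r3:Mul1,r4:7,r5:-1
cycle 6: issue ADD r3<-Add3 // r0:Add2,r1:Add1,r2:8,r3:Add3,r4:7,r5:-1
cycle 7: CDB Add1=5; issue ADD r3<-Add1 // r0:Add2,r1:5,r2:8,r3:Add1,r4:7,r5:-1

STATUS = VALUE 5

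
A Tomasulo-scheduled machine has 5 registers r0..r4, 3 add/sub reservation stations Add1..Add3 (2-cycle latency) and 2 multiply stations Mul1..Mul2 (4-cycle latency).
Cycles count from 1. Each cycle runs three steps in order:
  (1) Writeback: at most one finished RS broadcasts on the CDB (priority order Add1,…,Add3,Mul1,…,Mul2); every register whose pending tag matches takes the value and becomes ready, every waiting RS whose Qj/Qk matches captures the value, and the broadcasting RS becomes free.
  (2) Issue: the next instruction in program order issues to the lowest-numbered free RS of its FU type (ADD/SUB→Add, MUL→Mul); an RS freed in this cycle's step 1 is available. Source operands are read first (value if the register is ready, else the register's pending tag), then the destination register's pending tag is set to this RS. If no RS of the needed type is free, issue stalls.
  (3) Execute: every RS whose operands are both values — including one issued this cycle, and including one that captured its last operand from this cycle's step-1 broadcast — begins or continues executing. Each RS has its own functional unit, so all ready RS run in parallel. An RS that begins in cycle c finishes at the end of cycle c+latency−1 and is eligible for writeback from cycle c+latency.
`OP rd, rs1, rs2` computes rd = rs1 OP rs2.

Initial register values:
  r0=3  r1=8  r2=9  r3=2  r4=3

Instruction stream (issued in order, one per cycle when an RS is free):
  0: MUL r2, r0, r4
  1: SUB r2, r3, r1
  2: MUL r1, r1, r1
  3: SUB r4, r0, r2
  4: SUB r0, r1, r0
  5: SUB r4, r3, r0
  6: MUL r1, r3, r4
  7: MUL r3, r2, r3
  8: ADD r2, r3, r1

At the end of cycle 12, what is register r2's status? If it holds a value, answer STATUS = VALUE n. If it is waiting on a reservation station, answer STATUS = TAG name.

STATUS = TAG Add2

c1: issue MUL r2<-Mul1 | r0:3,r1:8,r2:Mul1,r3:2,r4:3
c2: issue SUB r2<-Add1 | r0:3,r1:8,r2:Add1,r3:2,r4:3
c3: issue MUL r1<-Mul2 | r0:3,r1:Mul2,r2:Add1,r3:2,r4:3
c4: CDB Add1=-6; issue SUB r4<-Add1 | r0:3,r1:Mul2,r2:-6,r3:2,r4:Add1
c5: CDB Mul1=9; issue SUB r0<-Add2 | r0:Add2,r1:Mul2,r2:-6,r3:2,r4:Add1
c6: CDB Add1=9; issue SUB r4<-Add1 | r0:Add2,r1:Mul2,r2:-6,r3:2,r4:Add1
c7: CDB Mul2=64; issue MUL r1<-Mul1 | r0:Add2,r1:Mul1,r2:-6,r3:2,r4:Add1
c8: issue MUL r3<-Mul2 | r0:Add2,r1:Mul1,r2:-6,r3:Mul2,r4:Add1
c9: CDB Add2=61; issue ADD r2<-Add2 | r0:61,r1:Mul1,r2:Add2,r3:Mul2,r4:Add1
c10: - | r0:61,r1:Mul1,r2:Add2,r3:Mul2,r4:Add1
c11: CDB Add1=-59 | r0:61,r1:Mul1,r2:Add2,r3:Mul2,r4:-59
c12: CDB Mul2=-12 | r0:61,r1:Mul1,r2:Add2,r3:-12,r4:-59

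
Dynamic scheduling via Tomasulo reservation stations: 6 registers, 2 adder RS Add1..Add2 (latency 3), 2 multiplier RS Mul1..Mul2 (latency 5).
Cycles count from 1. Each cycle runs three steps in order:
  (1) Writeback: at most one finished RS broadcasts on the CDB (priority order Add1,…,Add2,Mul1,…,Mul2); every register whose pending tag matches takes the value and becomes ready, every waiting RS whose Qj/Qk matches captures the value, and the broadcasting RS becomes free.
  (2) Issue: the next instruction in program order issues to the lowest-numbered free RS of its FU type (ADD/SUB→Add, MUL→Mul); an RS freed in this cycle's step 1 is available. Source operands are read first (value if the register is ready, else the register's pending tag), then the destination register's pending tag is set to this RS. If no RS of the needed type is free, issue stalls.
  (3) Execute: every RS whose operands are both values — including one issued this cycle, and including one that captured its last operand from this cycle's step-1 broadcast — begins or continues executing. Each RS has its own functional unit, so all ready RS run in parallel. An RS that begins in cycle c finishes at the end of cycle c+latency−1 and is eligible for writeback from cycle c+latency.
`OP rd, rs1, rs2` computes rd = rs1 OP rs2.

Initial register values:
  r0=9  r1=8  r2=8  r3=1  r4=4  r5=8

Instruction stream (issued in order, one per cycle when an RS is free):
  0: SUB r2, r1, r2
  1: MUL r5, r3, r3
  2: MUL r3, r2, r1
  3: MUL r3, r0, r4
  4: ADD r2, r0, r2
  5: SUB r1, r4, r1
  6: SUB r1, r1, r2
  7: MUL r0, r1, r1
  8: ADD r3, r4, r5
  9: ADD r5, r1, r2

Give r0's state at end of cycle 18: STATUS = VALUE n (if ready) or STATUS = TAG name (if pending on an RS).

  c1: issue SUB r2<-Add1  regs: r0:9,r1:8,r2:Add1,r3:1,r4:4,r5:8
  c2: issue MUL r5<-Mul1  regs: r0:9,r1:8,r2:Add1,r3:1,r4:4,r5:Mul1
  c3: issue MUL r3<-Mul2  regs: r0:9,r1:8,r2:Add1,r3:Mul2,r4:4,r5:Mul1
  c4: CDB Add1=0; stall  regs: r0:9,r1:8,r2:0,r3:Mul2,r4:4,r5:Mul1
  c5: stall  regs: r0:9,r1:8,r2:0,r3:Mul2,r4:4,r5:Mul1
  c6: stall  regs: r0:9,r1:8,r2:0,r3:Mul2,r4:4,r5:Mul1
  c7: CDB Mul1=1; issue MUL r3<-Mul1  regs: r0:9,r1:8,r2:0,r3:Mul1,r4:4,r5:1
  c8: issue ADD r2<-Add1  regs: r0:9,r1:8,r2:Add1,r3:Mul1,r4:4,r5:1
  c9: CDB Mul2=0; issue SUB r1<-Add2  regs: r0:9,r1:Add2,r2:Add1,r3:Mul1,r4:4,r5:1
  c10: stall  regs: r0:9,r1:Add2,r2:Add1,r3:Mul1,r4:4,r5:1
  c11: CDB Add1=9; issue SUB r1<-Add1  regs: r0:9,r1:Add1,r2:9,r3:Mul1,r4:4,r5:1
  c12: CDB Add2=-4; issue MUL r0<-Mul2  regs: r0:Mul2,r1:Add1,r2:9,r3:Mul1,r4:4,r5:1
  c13: CDB Mul1=36; issue ADD r3<-Add2  regs: r0:Mul2,r1:Add1,r2:9,r3:Add2,r4:4,r5:1
  c14: stall  regs: r0:Mul2,r1:Add1,r2:9,r3:Add2,r4:4,r5:1
  c15: CDB Add1=-13; issue ADD r5<-Add1  regs: r0:Mul2,r1:-13,r2:9,r3:Add2,r4:4,r5:Add1
  c16: CDB Add2=5  regs: r0:Mul2,r1:-13,r2:9,r3:5,r4:4,r5:Add1
  c17: -  regs: r0:Mul2,r1:-13,r2:9,r3:5,r4:4,r5:Add1
  c18: CDB Add1=-4  regs: r0:Mul2,r1:-13,r2:9,r3:5,r4:4,r5:-4

STATUS = TAG Mul2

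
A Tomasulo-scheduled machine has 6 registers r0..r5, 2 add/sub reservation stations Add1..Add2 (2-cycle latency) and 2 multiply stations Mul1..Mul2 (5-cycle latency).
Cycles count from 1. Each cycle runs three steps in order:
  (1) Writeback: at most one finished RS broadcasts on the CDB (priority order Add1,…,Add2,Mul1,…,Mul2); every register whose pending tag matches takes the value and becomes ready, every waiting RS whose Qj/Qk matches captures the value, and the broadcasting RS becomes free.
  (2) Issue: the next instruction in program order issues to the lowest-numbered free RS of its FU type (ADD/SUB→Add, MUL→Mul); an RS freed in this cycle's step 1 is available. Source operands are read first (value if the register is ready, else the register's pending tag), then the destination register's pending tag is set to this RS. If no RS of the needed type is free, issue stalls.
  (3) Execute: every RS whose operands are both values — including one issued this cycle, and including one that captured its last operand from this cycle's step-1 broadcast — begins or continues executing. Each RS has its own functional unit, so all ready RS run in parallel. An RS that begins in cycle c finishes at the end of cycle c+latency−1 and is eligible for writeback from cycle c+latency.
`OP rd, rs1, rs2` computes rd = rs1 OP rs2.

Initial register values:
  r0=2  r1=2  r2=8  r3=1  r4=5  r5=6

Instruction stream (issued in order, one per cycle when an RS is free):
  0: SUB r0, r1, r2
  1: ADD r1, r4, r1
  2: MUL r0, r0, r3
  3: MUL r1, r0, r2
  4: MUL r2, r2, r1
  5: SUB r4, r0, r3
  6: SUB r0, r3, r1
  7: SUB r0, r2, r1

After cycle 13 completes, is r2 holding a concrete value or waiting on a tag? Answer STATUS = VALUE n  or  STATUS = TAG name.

STATUS = TAG Mul1

c1: issue SUB r0<-Add1 | r0:Add1,r1:2,r2:8,r3:1,r4:5,r5:6
c2: issue ADD r1<-Add2 | r0:Add1,r1:Add2,r2:8,r3:1,r4:5,r5:6
c3: CDB Add1=-6; issue MUL r0<-Mul1 | r0:Mul1,r1:Add2,r2:8,r3:1,r4:5,r5:6
c4: CDB Add2=7; issue MUL r1<-Mul2 | r0:Mul1,r1:Mul2,r2:8,r3:1,r4:5,r5:6
c5: stall | r0:Mul1,r1:Mul2,r2:8,r3:1,r4:5,r5:6
c6: stall | r0:Mul1,r1:Mul2,r2:8,r3:1,r4:5,r5:6
c7: stall | r0:Mul1,r1:Mul2,r2:8,r3:1,r4:5,r5:6
c8: CDB Mul1=-6; issue MUL r2<-Mul1 | r0:-6,r1:Mul2,r2:Mul1,r3:1,r4:5,r5:6
c9: issue SUB r4<-Add1 | r0:-6,r1:Mul2,r2:Mul1,r3:1,r4:Add1,r5:6
c10: issue SUB r0<-Add2 | r0:Add2,r1:Mul2,r2:Mul1,r3:1,r4:Add1,r5:6
c11: CDB Add1=-7; issue SUB r0<-Add1 | r0:Add1,r1:Mul2,r2:Mul1,r3:1,r4:-7,r5:6
c12: - | r0:Add1,r1:Mul2,r2:Mul1,r3:1,r4:-7,r5:6
c13: CDB Mul2=-48 | r0:Add1,r1:-48,r2:Mul1,r3:1,r4:-7,r5:6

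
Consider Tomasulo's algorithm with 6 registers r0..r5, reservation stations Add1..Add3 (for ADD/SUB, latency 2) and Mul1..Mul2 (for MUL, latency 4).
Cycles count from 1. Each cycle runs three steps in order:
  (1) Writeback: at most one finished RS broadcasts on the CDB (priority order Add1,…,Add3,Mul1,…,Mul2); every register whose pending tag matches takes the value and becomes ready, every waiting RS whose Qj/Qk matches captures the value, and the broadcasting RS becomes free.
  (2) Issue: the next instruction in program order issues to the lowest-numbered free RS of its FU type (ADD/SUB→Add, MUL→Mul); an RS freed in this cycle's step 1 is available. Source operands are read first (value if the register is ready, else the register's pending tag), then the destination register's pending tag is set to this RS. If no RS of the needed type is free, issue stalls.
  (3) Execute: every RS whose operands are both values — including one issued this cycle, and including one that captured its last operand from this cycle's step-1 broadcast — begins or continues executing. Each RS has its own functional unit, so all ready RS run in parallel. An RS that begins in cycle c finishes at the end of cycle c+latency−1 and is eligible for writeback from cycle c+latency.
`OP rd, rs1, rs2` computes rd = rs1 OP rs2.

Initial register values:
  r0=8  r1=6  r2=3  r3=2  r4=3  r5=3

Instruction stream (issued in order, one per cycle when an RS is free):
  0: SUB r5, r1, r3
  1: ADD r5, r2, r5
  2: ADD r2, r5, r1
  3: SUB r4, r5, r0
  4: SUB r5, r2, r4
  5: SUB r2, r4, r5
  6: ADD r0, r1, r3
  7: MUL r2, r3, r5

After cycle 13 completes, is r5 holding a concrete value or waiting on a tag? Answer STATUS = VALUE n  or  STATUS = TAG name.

cycle 1: issue SUB r5<-Add1 // r0:8,r1:6,r2:3,r3:2,r4:3,r5:Add1
cycle 2: issue ADD r5<-Add2 // r0:8,r1:6,r2:3,r3:2,r4:3,r5:Add2
cycle 3: CDB Add1=4; issue ADD r2<-Add1 // r0:8,r1:6,r2:Add1,r3:2,r4:3,r5:Add2
cycle 4: issue SUB r4<-Add3 // r0:8,r1:6,r2:Add1,r3:2,r4:Add3,r5:Add2
cycle 5: CDB Add2=7; issue SUB r5<-Add2 // r0:8,r1:6,r2:Add1,r3:2,r4:Add3,r5:Add2
cycle 6: stall // r0:8,r1:6,r2:Add1,r3:2,r4:Add3,r5:Add2
cycle 7: CDB Add1=13; issue SUB r2<-Add1 // r0:8,r1:6,r2:Add1,r3:2,r4:Add3,r5:Add2
cycle 8: CDB Add3=-1; issue ADD r0<-Add3 // r0:Add3,r1:6,r2:Add1,r3:2,r4:-1,r5:Add2
cycle 9: issue MUL r2<-Mul1 // r0:Add3,r1:6,r2:Mul1,r3:2,r4:-1,r5:Add2
cycle 10: CDB Add2=14 // r0:Add3,r1:6,r2:Mul1,r3:2,r4:-1,r5:14
cycle 11: CDB Add3=8 // r0:8,r1:6,r2:Mul1,r3:2,r4:-1,r5:14
cycle 12: CDB Add1=-15 // r0:8,r1:6,r2:Mul1,r3:2,r4:-1,r5:14
cycle 13: - // r0:8,r1:6,r2:Mul1,r3:2,r4:-1,r5:14

STATUS = VALUE 14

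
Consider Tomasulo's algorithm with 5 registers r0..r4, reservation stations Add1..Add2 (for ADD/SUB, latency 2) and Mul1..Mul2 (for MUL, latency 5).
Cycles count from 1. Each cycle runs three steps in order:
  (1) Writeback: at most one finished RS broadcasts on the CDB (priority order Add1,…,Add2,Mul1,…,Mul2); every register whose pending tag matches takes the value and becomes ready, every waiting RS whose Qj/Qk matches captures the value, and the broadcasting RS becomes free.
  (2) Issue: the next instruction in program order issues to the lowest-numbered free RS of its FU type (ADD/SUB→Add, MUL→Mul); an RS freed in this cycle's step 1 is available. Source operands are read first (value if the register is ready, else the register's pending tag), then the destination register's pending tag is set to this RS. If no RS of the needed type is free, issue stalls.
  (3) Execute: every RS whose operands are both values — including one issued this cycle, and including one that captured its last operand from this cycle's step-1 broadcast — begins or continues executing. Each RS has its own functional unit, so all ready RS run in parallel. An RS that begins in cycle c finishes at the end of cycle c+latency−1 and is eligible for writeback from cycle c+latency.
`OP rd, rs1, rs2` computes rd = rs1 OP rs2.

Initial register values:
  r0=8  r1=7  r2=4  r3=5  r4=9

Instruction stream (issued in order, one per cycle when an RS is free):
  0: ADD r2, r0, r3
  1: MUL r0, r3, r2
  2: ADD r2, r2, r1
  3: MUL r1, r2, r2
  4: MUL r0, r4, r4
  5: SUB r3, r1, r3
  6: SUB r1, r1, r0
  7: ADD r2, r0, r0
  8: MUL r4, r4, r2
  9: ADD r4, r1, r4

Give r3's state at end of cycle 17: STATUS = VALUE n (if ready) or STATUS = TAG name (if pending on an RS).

c1: issue ADD r2<-Add1 | r0:8,r1:7,r2:Add1,r3:5,r4:9
c2: issue MUL r0<-Mul1 | r0:Mul1,r1:7,r2:Add1,r3:5,r4:9
c3: CDB Add1=13; issue ADD r2<-Add1 | r0:Mul1,r1:7,r2:Add1,r3:5,r4:9
c4: issue MUL r1<-Mul2 | r0:Mul1,r1:Mul2,r2:Add1,r3:5,r4:9
c5: CDB Add1=20; stall | r0:Mul1,r1:Mul2,r2:20,r3:5,r4:9
c6: stall | r0:Mul1,r1:Mul2,r2:20,r3:5,r4:9
c7: stall | r0:Mul1,r1:Mul2,r2:20,r3:5,r4:9
c8: CDB Mul1=65; issue MUL r0<-Mul1 | r0:Mul1,r1:Mul2,r2:20,r3:5,r4:9
c9: issue SUB r3<-Add1 | r0:Mul1,r1:Mul2,r2:20,r3:Add1,r4:9
c10: CDB Mul2=400; issue SUB r1<-Add2 | r0:Mul1,r1:Add2,r2:20,r3:Add1,r4:9
c11: stall | r0:Mul1,r1:Add2,r2:20,r3:Add1,r4:9
c12: CDB Add1=395; issue ADD r2<-Add1 | r0:Mul1,r1:Add2,r2:Add1,r3:395,r4:9
c13: CDB Mul1=81; issue MUL r4<-Mul1 | r0:81,r1:Add2,r2:Add1,r3:395,r4:Mul1
c14: stall | r0:81,r1:Add2,r2:Add1,r3:395,r4:Mul1
c15: CDB Add1=162; issue ADD r4<-Add1 | r0:81,r1:Add2,r2:162,r3:395,r4:Add1
c16: CDB Add2=319 | r0:81,r1:319,r2:162,r3:395,r4:Add1
c17: - | r0:81,r1:319,r2:162,r3:395,r4:Add1

STATUS = VALUE 395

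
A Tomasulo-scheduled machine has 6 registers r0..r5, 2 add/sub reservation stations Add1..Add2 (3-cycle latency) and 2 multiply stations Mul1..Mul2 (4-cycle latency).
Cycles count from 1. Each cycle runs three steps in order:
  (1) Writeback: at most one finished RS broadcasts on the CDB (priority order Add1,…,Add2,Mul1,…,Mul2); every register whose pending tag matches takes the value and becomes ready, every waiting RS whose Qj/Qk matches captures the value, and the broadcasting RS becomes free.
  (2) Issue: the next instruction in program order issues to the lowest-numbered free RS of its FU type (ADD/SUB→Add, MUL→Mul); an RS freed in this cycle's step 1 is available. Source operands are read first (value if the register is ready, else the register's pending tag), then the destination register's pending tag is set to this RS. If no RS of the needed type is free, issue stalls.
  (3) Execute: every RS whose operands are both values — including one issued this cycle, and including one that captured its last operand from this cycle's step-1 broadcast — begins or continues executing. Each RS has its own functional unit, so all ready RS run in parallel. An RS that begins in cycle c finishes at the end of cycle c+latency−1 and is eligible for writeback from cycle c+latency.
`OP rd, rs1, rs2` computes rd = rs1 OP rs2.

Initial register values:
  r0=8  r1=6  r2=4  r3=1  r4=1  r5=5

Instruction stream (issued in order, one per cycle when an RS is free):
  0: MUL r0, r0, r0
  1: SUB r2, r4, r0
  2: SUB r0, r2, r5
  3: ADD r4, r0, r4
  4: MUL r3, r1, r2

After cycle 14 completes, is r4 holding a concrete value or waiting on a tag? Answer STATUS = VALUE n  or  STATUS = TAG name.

STATUS = VALUE -67

c1: issue MUL r0<-Mul1 | r0:Mul1,r1:6,r2:4,r3:1,r4:1,r5:5
c2: issue SUB r2<-Add1 | r0:Mul1,r1:6,r2:Add1,r3:1,r4:1,r5:5
c3: issue SUB r0<-Add2 | r0:Add2,r1:6,r2:Add1,r3:1,r4:1,r5:5
c4: stall | r0:Add2,r1:6,r2:Add1,r3:1,r4:1,r5:5
c5: CDB Mul1=64; stall | r0:Add2,r1:6,r2:Add1,r3:1,r4:1,r5:5
c6: stall | r0:Add2,r1:6,r2:Add1,r3:1,r4:1,r5:5
c7: stall | r0:Add2,r1:6,r2:Add1,r3:1,r4:1,r5:5
c8: CDB Add1=-63; issue ADD r4<-Add1 | r0:Add2,r1:6,r2:-63,r3:1,r4:Add1,r5:5
c9: issue MUL r3<-Mul1 | r0:Add2,r1:6,r2:-63,r3:Mul1,r4:Add1,r5:5
c10: - | r0:Add2,r1:6,r2:-63,r3:Mul1,r4:Add1,r5:5
c11: CDB Add2=-68 | r0:-68,r1:6,r2:-63,r3:Mul1,r4:Add1,r5:5
c12: - | r0:-68,r1:6,r2:-63,r3:Mul1,r4:Add1,r5:5
c13: CDB Mul1=-378 | r0:-68,r1:6,r2:-63,r3:-378,r4:Add1,r5:5
c14: CDB Add1=-67 | r0:-68,r1:6,r2:-63,r3:-378,r4:-67,r5:5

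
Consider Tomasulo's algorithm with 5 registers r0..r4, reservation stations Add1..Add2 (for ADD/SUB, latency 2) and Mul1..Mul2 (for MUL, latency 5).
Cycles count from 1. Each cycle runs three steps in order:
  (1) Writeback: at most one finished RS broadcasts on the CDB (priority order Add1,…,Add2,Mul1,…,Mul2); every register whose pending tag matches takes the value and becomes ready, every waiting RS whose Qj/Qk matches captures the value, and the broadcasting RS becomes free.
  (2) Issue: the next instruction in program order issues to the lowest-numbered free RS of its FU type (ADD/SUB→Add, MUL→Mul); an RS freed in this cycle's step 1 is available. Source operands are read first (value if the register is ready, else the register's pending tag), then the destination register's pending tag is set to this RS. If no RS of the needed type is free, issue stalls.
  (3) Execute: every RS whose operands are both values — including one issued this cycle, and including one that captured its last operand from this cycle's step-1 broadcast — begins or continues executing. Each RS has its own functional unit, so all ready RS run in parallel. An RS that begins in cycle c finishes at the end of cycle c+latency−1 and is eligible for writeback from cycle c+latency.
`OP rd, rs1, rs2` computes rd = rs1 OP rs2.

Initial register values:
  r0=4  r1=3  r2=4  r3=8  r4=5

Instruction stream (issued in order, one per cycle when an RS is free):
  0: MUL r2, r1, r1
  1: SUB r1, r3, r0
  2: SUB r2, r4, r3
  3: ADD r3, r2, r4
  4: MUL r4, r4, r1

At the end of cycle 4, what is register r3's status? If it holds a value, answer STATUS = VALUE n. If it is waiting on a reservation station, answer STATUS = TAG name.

STATUS = TAG Add1

  c1: issue MUL r2<-Mul1  regs: r0:4,r1:3,r2:Mul1,r3:8,r4:5
  c2: issue SUB r1<-Add1  regs: r0:4,r1:Add1,r2:Mul1,r3:8,r4:5
  c3: issue SUB r2<-Add2  regs: r0:4,r1:Add1,r2:Add2,r3:8,r4:5
  c4: CDB Add1=4; issue ADD r3<-Add1  regs: r0:4,r1:4,r2:Add2,r3:Add1,r4:5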